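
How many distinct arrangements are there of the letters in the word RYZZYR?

90

Letter multiplicities in RYZZYR: R×2, Y×2, Z×2.
Dividing 6! = 720 by 2!·2!·2! = 8 for the repeated letters gives 90.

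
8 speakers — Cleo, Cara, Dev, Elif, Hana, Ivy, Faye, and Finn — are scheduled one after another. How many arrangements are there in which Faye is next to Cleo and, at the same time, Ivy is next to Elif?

2880

Treat {Faye,Cleo} as one block (2 orders) and {Ivy,Elif} as another (2 orders).
That leaves 6 units to arrange: 2 × 2 × 6! = 4 × 720 = 2880.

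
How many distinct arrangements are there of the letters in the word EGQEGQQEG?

1680

Letter multiplicities in EGQEGQQEG: E×3, G×3, Q×3.
So there are 9! / (3!·3!·3!) = 1680 distinguishable arrangements.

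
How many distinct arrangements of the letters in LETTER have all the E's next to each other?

60

Treat the 2 copies of E as a single block. The multiset to arrange is then {EE, L, R, T, T}, 5 items in all.
That gives (5)!/(2!) = 60 arrangements.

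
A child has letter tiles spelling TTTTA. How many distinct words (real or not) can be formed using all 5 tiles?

TTTTA has 5 letters with T appearing 4 times.
So there are 5! / (4!) = 5 distinguishable arrangements.

5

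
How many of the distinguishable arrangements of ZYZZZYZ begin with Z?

With the first slot taken by Z, it remains to arrange the other 6 letters (YZZZYZ).
Those 6 letters have Y appearing twice and Z appearing 4 times, giving (6)!/(4!·2!) = 15.

15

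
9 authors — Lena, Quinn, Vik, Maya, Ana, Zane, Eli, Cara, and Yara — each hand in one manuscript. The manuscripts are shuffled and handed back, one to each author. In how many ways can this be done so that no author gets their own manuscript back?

Count assignments avoiding every fixed point. For any j of the 9 authors fixed to their own manuscript, the other 9−j can be arranged in (9−j)! ways.
By inclusion–exclusion this is Σ_{j=0}^{9} (−1)^j C(9,j)·(9−j)!.
Computing: 362880 − 362880 + 181440 − 60480 + 15120 − 3024 + 504 − 72 + 9 − 1 = 133496.

133496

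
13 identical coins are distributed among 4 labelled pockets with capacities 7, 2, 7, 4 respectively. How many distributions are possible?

Ignoring the caps, the number of non-negative solutions to x_1+…+x_4 = 13 is C(16,3) = 560.
Subtract solutions that violate a single cap (substitute x_i' = x_i − (cap_i+1)): x_1 ≥ 8 gives C(8,3) = 56; x_2 ≥ 3 gives C(13,3) = 286; x_3 ≥ 8 gives C(8,3) = 56; x_4 ≥ 5 gives C(11,3) = 165. Together 563.
Add back pairs where two caps are both exceeded: 10 + 0 + 1 + 10 + 56 + 1 = 78.
By inclusion–exclusion the count is 560 − 563 + 78 = 75.

75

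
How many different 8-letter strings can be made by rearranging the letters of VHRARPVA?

5040

Letter multiplicities in VHRARPVA: A×2, H×1, P×1, R×2, V×2.
Dividing 8! = 40320 by 2!·2!·2! = 8 for the repeated letters gives 5040.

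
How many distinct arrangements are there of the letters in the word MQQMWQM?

Letter multiplicities in MQQMWQM: M×3, Q×3, W×1.
The number of distinct arrangements is 7!/(3!·3!) = 5040/36 = 140.

140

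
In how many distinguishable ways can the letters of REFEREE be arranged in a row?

105

REFEREE has 7 letters with E appearing 4 times and R appearing twice.
So there are 7! / (4!·2!) = 105 distinguishable arrangements.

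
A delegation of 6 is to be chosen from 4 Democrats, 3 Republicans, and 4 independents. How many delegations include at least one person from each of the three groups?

With no constraint there are C(11,6) = 462 possible selections.
Subtract selections that omit an entire group: no Democrats → C(7,6) = 7; no Republicans → C(8,6) = 28; no independents → C(7,6) = 7.
Add back selections omitting two groups (i.e. drawn from a single group): C(4,6) + C(3,6) + C(4,6) = 0.
By inclusion–exclusion: 462 − 42 + 0 = 420.

420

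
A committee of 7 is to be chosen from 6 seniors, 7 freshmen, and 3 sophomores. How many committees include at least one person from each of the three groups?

Unrestricted: C(16,7) = 11440 ways to pick any 7 of the 16.
Selections missing a whole group: no seniors → C(10,7) = 120; no freshmen → C(9,7) = 36; no sophomores → C(13,7) = 1716.
Add back selections omitting two groups (i.e. drawn from a single group): C(6,7) + C(7,7) + C(3,7) = 1.
By inclusion–exclusion: 11440 − 1872 + 1 = 9569.

9569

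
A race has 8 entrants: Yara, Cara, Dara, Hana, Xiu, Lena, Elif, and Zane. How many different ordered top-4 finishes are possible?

There are 8 choices for 1st place, 7 for 2nd, and so on down to 5 for position 4.
That gives 8 × 7 × 6 × 5 = 1680.

1680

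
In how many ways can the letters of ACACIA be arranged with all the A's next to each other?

Treat the 3 copies of A as a single block. The multiset to arrange is then {AAA, C, C, I}, 4 items in all.
That gives (4)!/(2!) = 12 arrangements.

12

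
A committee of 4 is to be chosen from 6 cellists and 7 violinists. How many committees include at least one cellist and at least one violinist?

Unrestricted: C(13,4) = 715 ways to pick any 4 of the 13.
Selections missing a whole group: no cellists → C(7,4) = 35; no violinists → C(6,4) = 15.
Both groups omitted at once is impossible, so 715 − 50 = 665.

665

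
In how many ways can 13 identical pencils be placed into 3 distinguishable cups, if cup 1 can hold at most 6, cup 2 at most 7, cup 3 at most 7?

35

Without the upper bounds there are C(15,2) = 105 ways to split 13 among 3 cups.
Subtract solutions that violate a single cap (substitute x_i' = x_i − (cap_i+1)): x_1 ≥ 7 gives C(8,2) = 28; x_2 ≥ 8 gives C(7,2) = 21; x_3 ≥ 8 gives C(7,2) = 21. Together 70.
No two caps can be exceeded simultaneously, so the pair terms are all 0.
By inclusion–exclusion the count is 105 − 70 + 0 = 35.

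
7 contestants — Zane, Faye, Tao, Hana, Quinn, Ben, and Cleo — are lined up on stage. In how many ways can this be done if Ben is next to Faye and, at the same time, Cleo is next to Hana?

Treat {Ben,Faye} as one block (2 orders) and {Cleo,Hana} as another (2 orders).
That leaves 5 units to arrange: 2 × 2 × 5! = 4 × 120 = 480.

480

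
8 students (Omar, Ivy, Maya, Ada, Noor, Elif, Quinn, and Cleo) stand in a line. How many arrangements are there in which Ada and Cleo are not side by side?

There are 8! = 40320 arrangements in all. If Ada and Cleo are adjacent, merging them into one block gives 2·(7)! = 10080 arrangements.
Complementary counting: 40320 − 10080 = 30240.

30240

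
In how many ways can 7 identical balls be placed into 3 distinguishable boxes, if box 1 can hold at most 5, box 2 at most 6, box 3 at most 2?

Without the upper bounds there are C(9,2) = 36 ways to split 7 among 3 boxes.
Subtract solutions that violate a single cap (substitute x_i' = x_i − (cap_i+1)): x_1 ≥ 6 gives C(3,2) = 3; x_2 ≥ 7 gives C(2,2) = 1; x_3 ≥ 3 gives C(6,2) = 15. Together 19.
No two caps can be exceeded simultaneously, so the pair terms are all 0.
By inclusion–exclusion the count is 36 − 19 + 0 = 17.

17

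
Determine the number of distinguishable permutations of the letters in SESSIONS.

The 8 letters of SESSIONS have repeats: S appearing 4 times.
The number of distinct arrangements is 8!/(4!) = 40320/24 = 1680.

1680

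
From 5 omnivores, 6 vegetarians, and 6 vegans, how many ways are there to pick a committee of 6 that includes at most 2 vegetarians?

8184

Split by how many vegetarians are chosen (0 through 2).
Sum: C(6,0)·C(11,6) + C(6,1)·C(11,5) + C(6,2)·C(11,4) = 462 + 2772 + 4950 = 8184.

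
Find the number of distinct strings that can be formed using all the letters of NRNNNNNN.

The 8 letters of NRNNNNNN have repeats: N appearing 7 times.
Dividing 8! = 40320 by 7! = 5040 for the repeated letters gives 8.

8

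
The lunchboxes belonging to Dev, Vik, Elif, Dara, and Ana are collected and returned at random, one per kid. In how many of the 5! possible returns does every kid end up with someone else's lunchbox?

44

This is the derangement count D_5: permutations of 5 items with no fixed point.
By inclusion–exclusion this is Σ_{j=0}^{5} (−1)^j C(5,j)·(5−j)!.
Computing: 120 − 120 + 60 − 20 + 5 − 1 = 44.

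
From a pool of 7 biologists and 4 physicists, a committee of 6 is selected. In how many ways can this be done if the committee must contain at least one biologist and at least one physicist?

Total 6-person selections from all 11: C(11,6) = 462.
Subtract selections that omit an entire group: no biologists → C(4,6) = 0; no physicists → C(7,6) = 7.
Both groups omitted at once is impossible, so 462 − 7 = 455.

455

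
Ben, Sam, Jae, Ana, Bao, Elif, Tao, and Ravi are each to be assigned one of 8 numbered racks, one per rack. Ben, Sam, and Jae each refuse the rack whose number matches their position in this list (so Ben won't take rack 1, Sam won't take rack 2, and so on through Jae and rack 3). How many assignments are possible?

27240

Let Aᵢ (for i ∈ {1, 2, 3}) be the placements that put person i in their forbidden rack. Any j of these fix j positions, leaving (8−j)! ways to fill the rest, and there are C(3,j) ways to pick which j.
By inclusion–exclusion, the number of valid placements is Σ_{j=0}^{3} (−1)^j C(3,j)·(8−j)!.
Computing: 40320 − 15120 + 2160 − 120 = 27240.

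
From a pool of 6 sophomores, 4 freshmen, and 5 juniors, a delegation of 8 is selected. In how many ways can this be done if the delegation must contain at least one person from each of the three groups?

With no constraint there are C(15,8) = 6435 possible selections.
Subtract selections that omit an entire group: no sophomores → C(9,8) = 9; no freshmen → C(11,8) = 165; no juniors → C(10,8) = 45.
Add back selections omitting two groups (i.e. drawn from a single group): C(6,8) + C(4,8) + C(5,8) = 0.
By inclusion–exclusion: 6435 − 219 + 0 = 6216.

6216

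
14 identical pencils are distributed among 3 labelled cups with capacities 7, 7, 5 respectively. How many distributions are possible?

21

By stars and bars, unrestricted non-negative solutions to x_1+…+x_3 = 14 number C(14+2,2) = 120.
Subtract solutions that violate a single cap (substitute x_i' = x_i − (cap_i+1)): x_1 ≥ 8 gives C(8,2) = 28; x_2 ≥ 8 gives C(8,2) = 28; x_3 ≥ 6 gives C(10,2) = 45. Together 101.
Add back pairs where two caps are both exceeded: 0 + 1 + 1 = 2.
By inclusion–exclusion the count is 120 − 101 + 2 = 21.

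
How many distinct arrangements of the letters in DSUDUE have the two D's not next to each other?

120

Total arrangements of DSUDUE: 6!/(2!·2!) = 180.
Arrangements with the D's together: treat DD as one letter, giving (5)!/(2!) = 60.
Subtracting, 180 − 60 = 120 arrangements keep the D's apart.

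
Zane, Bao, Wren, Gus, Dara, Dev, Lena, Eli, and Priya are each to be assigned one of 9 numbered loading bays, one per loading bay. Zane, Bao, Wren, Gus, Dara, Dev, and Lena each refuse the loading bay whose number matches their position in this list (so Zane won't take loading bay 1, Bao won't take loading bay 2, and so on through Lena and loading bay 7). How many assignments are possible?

165016

Let Aᵢ (for 1 ≤ i ≤ 7) be the placements that put person i in their forbidden loading bay. Any j of these fix j positions, leaving (9−j)! ways to fill the rest, and there are C(7,j) ways to pick which j.
By inclusion–exclusion, the number of valid placements is Σ_{j=0}^{7} (−1)^j C(7,j)·(9−j)!.
Computing: 362880 − 282240 + 105840 − 25200 + 4200 − 504 + 42 − 2 = 165016.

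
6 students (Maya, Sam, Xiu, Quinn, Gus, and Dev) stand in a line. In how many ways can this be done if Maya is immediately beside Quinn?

Glue Maya and Quinn into one block (2 internal orders), leaving 5 units to arrange in a row.
So the count is 2·(5)! = 240.

240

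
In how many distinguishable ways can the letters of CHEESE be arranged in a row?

120

CHEESE has 6 letters with E appearing 3 times.
Dividing 6! = 720 by 3! = 6 for the repeated letters gives 120.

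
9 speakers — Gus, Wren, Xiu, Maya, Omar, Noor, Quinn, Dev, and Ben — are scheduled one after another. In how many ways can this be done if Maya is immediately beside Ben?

80640

Place the 7 others and the Maya-Ben pair as 8 objects in a line; the pair has 2 internal arrangements.
So the count is 2·(8)! = 80640.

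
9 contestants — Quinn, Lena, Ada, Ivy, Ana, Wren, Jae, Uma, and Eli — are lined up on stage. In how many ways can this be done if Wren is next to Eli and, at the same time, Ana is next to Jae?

Treat {Wren,Eli} as one block (2 orders) and {Ana,Jae} as another (2 orders).
That leaves 7 units to arrange: 2 × 2 × 7! = 4 × 5040 = 20160.

20160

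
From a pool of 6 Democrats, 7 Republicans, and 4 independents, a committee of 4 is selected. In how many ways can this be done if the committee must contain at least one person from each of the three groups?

1176

With no constraint there are C(17,4) = 2380 possible selections.
Subtract selections that omit an entire group: no Democrats → C(11,4) = 330; no Republicans → C(10,4) = 210; no independents → C(13,4) = 715.
Add back selections omitting two groups (i.e. drawn from a single group): C(6,4) + C(7,4) + C(4,4) = 51.
By inclusion–exclusion: 2380 − 1255 + 51 = 1176.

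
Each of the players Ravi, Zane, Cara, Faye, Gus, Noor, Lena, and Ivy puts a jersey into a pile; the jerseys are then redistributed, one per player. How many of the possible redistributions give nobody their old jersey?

14833

Count assignments avoiding every fixed point. For any j of the 8 players fixed to their old jersey, the other 8−j can be arranged in (8−j)! ways.
By inclusion–exclusion this is Σ_{j=0}^{8} (−1)^j C(8,j)·(8−j)!.
Computing: 40320 − 40320 + 20160 − 6720 + 1680 − 336 + 56 − 8 + 1 = 14833.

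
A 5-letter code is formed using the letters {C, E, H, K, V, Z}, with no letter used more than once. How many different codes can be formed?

This is a permutation of 5 out of 6: P(6,5) = 6!/1!.
That product is 6 × 5 × 4 × 3 × 2 = 720.

720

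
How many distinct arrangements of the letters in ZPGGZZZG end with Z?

With the last slot taken by Z, it remains to arrange the other 7 letters (PGGZZZG).
Those 7 letters have G appearing 3 times and Z appearing 3 times, giving (7)!/(3!·3!) = 140.

140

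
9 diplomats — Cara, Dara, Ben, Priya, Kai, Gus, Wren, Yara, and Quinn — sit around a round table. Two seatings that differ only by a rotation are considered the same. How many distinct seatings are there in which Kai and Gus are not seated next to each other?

30240

Without the restriction there are (8)! = 40320 seatings.
Those with Kai next to Gus: fuse the pair into one unit and seat 8 units around a circle — 2·(7)! = 10080.
Subtracting, 40320 − 10080 = 30240.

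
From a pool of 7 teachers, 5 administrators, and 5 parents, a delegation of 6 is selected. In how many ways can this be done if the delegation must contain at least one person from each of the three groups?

10325

Total 6-person selections from all 17: C(17,6) = 12376.
Selections missing a whole group: no teachers → C(10,6) = 210; no administrators → C(12,6) = 924; no parents → C(12,6) = 924.
Add back selections omitting two groups (i.e. drawn from a single group): C(7,6) + C(5,6) + C(5,6) = 7.
By inclusion–exclusion: 12376 − 2058 + 7 = 10325.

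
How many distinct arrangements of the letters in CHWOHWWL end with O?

With the last slot taken by O, it remains to arrange the other 7 letters (CHWHWWL).
Those 7 letters have H appearing twice and W appearing 3 times, giving (7)!/(3!·2!) = 420.

420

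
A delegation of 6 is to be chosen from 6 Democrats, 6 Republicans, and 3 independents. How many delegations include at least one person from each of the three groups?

3915

Unrestricted: C(15,6) = 5005 ways to pick any 6 of the 15.
Subtract selections that omit an entire group: no Democrats → C(9,6) = 84; no Republicans → C(9,6) = 84; no independents → C(12,6) = 924.
Add back selections omitting two groups (i.e. drawn from a single group): C(6,6) + C(6,6) + C(3,6) = 2.
By inclusion–exclusion: 5005 − 1092 + 2 = 3915.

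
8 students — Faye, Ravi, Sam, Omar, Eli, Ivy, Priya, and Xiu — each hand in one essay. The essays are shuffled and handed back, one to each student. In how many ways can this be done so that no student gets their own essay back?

14833

Let Aᵢ be the assignments in which student i gets their own essay. We want the size of the complement of A₁∪…∪A_8.
By inclusion–exclusion this is Σ_{j=0}^{8} (−1)^j C(8,j)·(8−j)!.
Computing: 40320 − 40320 + 20160 − 6720 + 1680 − 336 + 56 − 8 + 1 = 14833.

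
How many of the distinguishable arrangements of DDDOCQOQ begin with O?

420

With the first slot taken by O, it remains to arrange the other 7 letters (DDDCQOQ).
Those 7 letters have D appearing 3 times and Q appearing twice, giving (7)!/(3!·2!) = 420.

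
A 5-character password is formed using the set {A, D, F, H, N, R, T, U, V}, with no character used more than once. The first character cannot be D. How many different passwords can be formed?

The first character has 9−1 = 8 choices (anything except D).
The remaining 4 characters are filled from the other 8 symbols without repetition: 8 × 7 × 6 × 5 = 1680.
Total: 8 × 1680 = 13440.

13440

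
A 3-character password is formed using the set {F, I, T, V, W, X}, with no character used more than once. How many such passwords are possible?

With no repetition, fill the 3 characters in order: 6 choices, then 5, down to 4.
6 × 5 × 4 = 120.

120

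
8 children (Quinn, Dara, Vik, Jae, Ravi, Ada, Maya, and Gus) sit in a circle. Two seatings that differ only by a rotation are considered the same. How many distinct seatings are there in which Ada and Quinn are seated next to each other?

1440

Glue Ada and Quinn into a block (2 internal orders). Seating 7 units around a circle gives (6)! arrangements.
So 2 × (6)! = 2 × 720 = 1440.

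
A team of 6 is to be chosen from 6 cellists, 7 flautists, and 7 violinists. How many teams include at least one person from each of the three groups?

Unrestricted: C(20,6) = 38760 ways to pick any 6 of the 20.
Subtract selections that omit an entire group: no cellists → C(14,6) = 3003; no flautists → C(13,6) = 1716; no violinists → C(13,6) = 1716.
Add back selections omitting two groups (i.e. drawn from a single group): C(6,6) + C(7,6) + C(7,6) = 15.
By inclusion–exclusion: 38760 − 6435 + 15 = 32340.

32340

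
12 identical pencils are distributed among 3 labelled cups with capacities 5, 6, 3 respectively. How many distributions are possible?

6

Without the upper bounds there are C(14,2) = 91 ways to split 12 among 3 cups.
Subtract solutions that violate a single cap (substitute x_i' = x_i − (cap_i+1)): x_1 ≥ 6 gives C(8,2) = 28; x_2 ≥ 7 gives C(7,2) = 21; x_3 ≥ 4 gives C(10,2) = 45. Together 94.
Add back pairs where two caps are both exceeded: 0 + 6 + 3 = 9.
By inclusion–exclusion the count is 91 − 94 + 9 = 6.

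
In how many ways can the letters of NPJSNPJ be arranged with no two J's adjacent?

There are 7!/(2!·2!·2!) = 630 arrangements of NPJSNPJ in total.
Arrangements with the J's together: treat JJ as one letter, giving (6)!/(2!·2!) = 180.
Subtracting, 630 − 180 = 450 arrangements keep the J's apart.

450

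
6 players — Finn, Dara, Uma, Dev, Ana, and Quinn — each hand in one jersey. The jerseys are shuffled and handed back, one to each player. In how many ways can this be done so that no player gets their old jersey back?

265

This is the derangement count D_6: permutations of 6 items with no fixed point.
By inclusion–exclusion this is Σ_{j=0}^{6} (−1)^j C(6,j)·(6−j)!.
Computing: 720 − 720 + 360 − 120 + 30 − 6 + 1 = 265.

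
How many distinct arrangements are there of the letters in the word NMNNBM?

Letter multiplicities in NMNNBM: B×1, M×2, N×3.
So there are 6! / (3!·2!) = 60 distinguishable arrangements.

60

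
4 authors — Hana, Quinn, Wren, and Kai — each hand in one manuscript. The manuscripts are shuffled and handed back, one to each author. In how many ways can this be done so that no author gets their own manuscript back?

Let Aᵢ be the assignments in which author i gets their own manuscript. We want the size of the complement of A₁∪…∪A_4.
By inclusion–exclusion this is Σ_{j=0}^{4} (−1)^j C(4,j)·(4−j)!.
Computing: 24 − 24 + 12 − 4 + 1 = 9.

9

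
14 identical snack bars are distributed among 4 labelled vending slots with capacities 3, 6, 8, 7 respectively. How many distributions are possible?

168

Ignoring the caps, the number of non-negative solutions to x_1+…+x_4 = 14 is C(17,3) = 680.
Subtract solutions that violate a single cap (substitute x_i' = x_i − (cap_i+1)): x_1 ≥ 4 gives C(13,3) = 286; x_2 ≥ 7 gives C(10,3) = 120; x_3 ≥ 9 gives C(8,3) = 56; x_4 ≥ 8 gives C(9,3) = 84. Together 546.
Add back pairs where two caps are both exceeded: 20 + 4 + 10 + 0 + 0 + 0 = 34.
By inclusion–exclusion the count is 680 − 546 + 34 = 168.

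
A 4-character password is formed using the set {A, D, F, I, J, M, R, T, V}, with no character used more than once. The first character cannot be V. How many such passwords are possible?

The first character has 9−1 = 8 choices (anything except V).
The remaining 3 characters are filled from the other 8 symbols without repetition: 8 × 7 × 6 = 336.
Total: 8 × 336 = 2688.

2688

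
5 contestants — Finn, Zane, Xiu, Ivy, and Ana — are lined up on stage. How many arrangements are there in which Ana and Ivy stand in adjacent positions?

48

Place the 3 others and the Ana-Ivy pair as 4 objects in a line; the pair has 2 internal arrangements.
So the count is 2·(4)! = 48.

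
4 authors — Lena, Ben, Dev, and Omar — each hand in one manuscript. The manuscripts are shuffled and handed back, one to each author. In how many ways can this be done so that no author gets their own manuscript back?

This is the derangement count D_4: permutations of 4 items with no fixed point.
By inclusion–exclusion this is Σ_{j=0}^{4} (−1)^j C(4,j)·(4−j)!.
Computing: 24 − 24 + 12 − 4 + 1 = 9.

9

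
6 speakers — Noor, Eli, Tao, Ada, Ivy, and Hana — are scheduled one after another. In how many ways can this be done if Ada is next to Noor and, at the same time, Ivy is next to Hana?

96

Treat {Ada,Noor} as one block (2 orders) and {Ivy,Hana} as another (2 orders).
That leaves 4 units to arrange: 2 × 2 × 4! = 4 × 24 = 96.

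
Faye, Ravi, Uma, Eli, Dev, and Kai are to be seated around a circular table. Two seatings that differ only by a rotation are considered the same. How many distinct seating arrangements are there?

120

Around a circle, 6 distinct people have 6!/6 = (5)! = 120 rotationally distinct seatings.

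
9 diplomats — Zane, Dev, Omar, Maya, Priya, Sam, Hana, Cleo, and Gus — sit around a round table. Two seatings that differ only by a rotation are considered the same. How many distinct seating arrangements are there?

Seat Zane anywhere (absorbing the rotational symmetry), then permute the other 8: (8)! = 40320.

40320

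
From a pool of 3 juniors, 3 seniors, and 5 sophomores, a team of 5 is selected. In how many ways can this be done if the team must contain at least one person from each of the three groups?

345

With no constraint there are C(11,5) = 462 possible selections.
Subtract selections that omit an entire group: no juniors → C(8,5) = 56; no seniors → C(8,5) = 56; no sophomores → C(6,5) = 6.
Add back selections omitting two groups (i.e. drawn from a single group): C(3,5) + C(3,5) + C(5,5) = 1.
By inclusion–exclusion: 462 − 118 + 1 = 345.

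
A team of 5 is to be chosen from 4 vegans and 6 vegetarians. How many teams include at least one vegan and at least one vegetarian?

246

Total 5-person selections from all 10: C(10,5) = 252.
Subtract selections that omit an entire group: no vegans → C(6,5) = 6; no vegetarians → C(4,5) = 0.
Both groups omitted at once is impossible, so 252 − 6 = 246.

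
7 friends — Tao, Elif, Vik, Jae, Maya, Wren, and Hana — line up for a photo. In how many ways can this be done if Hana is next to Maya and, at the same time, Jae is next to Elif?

Treat {Hana,Maya} as one block (2 orders) and {Jae,Elif} as another (2 orders).
That leaves 5 units to arrange: 2 × 2 × 5! = 4 × 120 = 480.

480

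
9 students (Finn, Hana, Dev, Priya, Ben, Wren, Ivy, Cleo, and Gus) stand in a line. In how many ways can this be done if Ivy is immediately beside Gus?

80640

Place the 7 others and the Ivy-Gus pair as 8 objects in a line; the pair has 2 internal arrangements.
That gives 2 × 8! = 2 × 40320 = 80640.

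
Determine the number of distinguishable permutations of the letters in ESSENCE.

Letter multiplicities in ESSENCE: C×1, E×3, N×1, S×2.
So there are 7! / (3!·2!) = 420 distinguishable arrangements.

420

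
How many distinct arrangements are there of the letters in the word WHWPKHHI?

The 8 letters of WHWPKHHI have repeats: H appearing 3 times and W appearing twice.
So there are 8! / (3!·2!) = 3360 distinguishable arrangements.

3360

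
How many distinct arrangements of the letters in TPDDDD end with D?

20

With the last slot taken by D, it remains to arrange the other 5 letters (TPDDD).
Those 5 letters have D appearing 3 times, giving (5)!/(3!) = 20.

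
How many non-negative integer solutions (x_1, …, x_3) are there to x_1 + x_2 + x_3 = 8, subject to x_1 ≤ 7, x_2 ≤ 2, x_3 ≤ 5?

Ignoring the caps, the number of non-negative solutions to x_1+…+x_3 = 8 is C(10,2) = 45.
Subtract solutions that violate a single cap (substitute x_i' = x_i − (cap_i+1)): x_1 ≥ 8 gives C(2,2) = 1; x_2 ≥ 3 gives C(7,2) = 21; x_3 ≥ 6 gives C(4,2) = 6. Together 28.
No two caps can be exceeded simultaneously, so the pair terms are all 0.
By inclusion–exclusion the count is 45 − 28 + 0 = 17.

17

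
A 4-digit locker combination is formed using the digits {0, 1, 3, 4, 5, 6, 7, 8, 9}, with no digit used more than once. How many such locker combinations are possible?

Choose and order 4 of the 9 symbols: the first digit has 9 options, the next 8, then 7, 6.
9 × 8 × 7 × 6 = 3024.

3024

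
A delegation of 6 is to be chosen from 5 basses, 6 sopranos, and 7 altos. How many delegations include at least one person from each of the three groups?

15470

With no constraint there are C(18,6) = 18564 possible selections.
Selections missing a whole group: no basses → C(13,6) = 1716; no sopranos → C(12,6) = 924; no altos → C(11,6) = 462.
Add back selections omitting two groups (i.e. drawn from a single group): C(5,6) + C(6,6) + C(7,6) = 8.
By inclusion–exclusion: 18564 − 3102 + 8 = 15470.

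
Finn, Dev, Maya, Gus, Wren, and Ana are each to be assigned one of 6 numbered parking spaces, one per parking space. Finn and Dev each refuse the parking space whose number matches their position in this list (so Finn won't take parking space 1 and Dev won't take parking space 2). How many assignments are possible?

504

Let Aᵢ (for i ∈ {1, 2}) be the placements that put person i in their forbidden parking space. Any j of these fix j positions, leaving (6−j)! ways to fill the rest, and there are C(2,j) ways to pick which j.
By inclusion–exclusion, the number of valid placements is Σ_{j=0}^{2} (−1)^j C(2,j)·(6−j)!.
Computing: 720 − 240 + 24 = 504.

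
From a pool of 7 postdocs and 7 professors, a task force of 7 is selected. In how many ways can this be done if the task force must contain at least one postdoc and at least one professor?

Total 7-person selections from all 14: C(14,7) = 3432.
Selections missing a whole group: no postdocs → C(7,7) = 1; no professors → C(7,7) = 1.
Both groups omitted at once is impossible, so 3432 − 2 = 3430.

3430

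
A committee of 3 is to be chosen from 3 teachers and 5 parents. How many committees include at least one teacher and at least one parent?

45

Total 3-person selections from all 8: C(8,3) = 56.
Selections missing a whole group: no teachers → C(5,3) = 10; no parents → C(3,3) = 1.
Both groups omitted at once is impossible, so 56 − 11 = 45.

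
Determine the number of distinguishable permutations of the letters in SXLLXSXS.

560

SXLLXSXS has 8 letters with L appearing twice, S appearing 3 times, and X appearing 3 times.
So there are 8! / (3!·3!·2!) = 560 distinguishable arrangements.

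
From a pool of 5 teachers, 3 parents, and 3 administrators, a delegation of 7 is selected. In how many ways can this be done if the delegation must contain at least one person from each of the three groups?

Total 7-person selections from all 11: C(11,7) = 330.
Selections missing a whole group: no teachers → C(6,7) = 0; no parents → C(8,7) = 8; no administrators → C(8,7) = 8.
Add back selections omitting two groups (i.e. drawn from a single group): C(5,7) + C(3,7) + C(3,7) = 0.
By inclusion–exclusion: 330 − 16 + 0 = 314.

314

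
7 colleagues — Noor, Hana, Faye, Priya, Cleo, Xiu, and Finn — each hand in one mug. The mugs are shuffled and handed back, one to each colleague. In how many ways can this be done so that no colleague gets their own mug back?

1854

Let Aᵢ be the assignments in which colleague i gets their own mug. We want the size of the complement of A₁∪…∪A_7.
By inclusion–exclusion this is Σ_{j=0}^{7} (−1)^j C(7,j)·(7−j)!.
Computing: 5040 − 5040 + 2520 − 840 + 210 − 42 + 7 − 1 = 1854.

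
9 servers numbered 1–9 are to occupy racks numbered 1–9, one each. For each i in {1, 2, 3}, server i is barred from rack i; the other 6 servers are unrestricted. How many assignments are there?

256320

Let Aᵢ (for i ∈ {1, 2, 3}) be the placements that put server i in its forbidden rack. Any j of these fix j positions, leaving (9−j)! ways to fill the rest, and there are C(3,j) ways to pick which j.
By inclusion–exclusion, the number of valid placements is Σ_{j=0}^{3} (−1)^j C(3,j)·(9−j)!.
Computing: 362880 − 120960 + 15120 − 720 = 256320.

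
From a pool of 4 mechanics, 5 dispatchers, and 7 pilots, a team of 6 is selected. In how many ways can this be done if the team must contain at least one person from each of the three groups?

6545

Unrestricted: C(16,6) = 8008 ways to pick any 6 of the 16.
Subtract selections that omit an entire group: no mechanics → C(12,6) = 924; no dispatchers → C(11,6) = 462; no pilots → C(9,6) = 84.
Add back selections omitting two groups (i.e. drawn from a single group): C(4,6) + C(5,6) + C(7,6) = 7.
By inclusion–exclusion: 8008 − 1470 + 7 = 6545.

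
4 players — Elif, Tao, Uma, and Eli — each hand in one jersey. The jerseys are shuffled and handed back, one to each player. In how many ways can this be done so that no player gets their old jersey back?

9

Let Aᵢ be the assignments in which player i gets their old jersey. We want the size of the complement of A₁∪…∪A_4.
By inclusion–exclusion this is Σ_{j=0}^{4} (−1)^j C(4,j)·(4−j)!.
Computing: 24 − 24 + 12 − 4 + 1 = 9.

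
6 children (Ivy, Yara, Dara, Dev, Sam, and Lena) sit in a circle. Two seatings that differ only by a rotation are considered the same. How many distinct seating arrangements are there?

Around a circle, 6 distinct people have 6!/6 = (5)! = 120 rotationally distinct seatings.

120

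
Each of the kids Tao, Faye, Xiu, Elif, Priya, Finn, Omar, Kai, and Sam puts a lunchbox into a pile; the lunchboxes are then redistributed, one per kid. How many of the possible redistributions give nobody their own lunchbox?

133496

Count assignments avoiding every fixed point. For any j of the 9 kids fixed to their own lunchbox, the other 9−j can be arranged in (9−j)! ways.
By inclusion–exclusion this is Σ_{j=0}^{9} (−1)^j C(9,j)·(9−j)!.
Computing: 362880 − 362880 + 181440 − 60480 + 15120 − 3024 + 504 − 72 + 9 − 1 = 133496.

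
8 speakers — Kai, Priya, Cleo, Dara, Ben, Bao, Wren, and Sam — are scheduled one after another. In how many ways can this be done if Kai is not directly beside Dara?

Of the 8! = 40320 arrangements, those with Kai and Dara adjacent number 2 × 7! = 10080 (treat the pair as a block with 2 internal orders).
So 40320 − 10080 = 30240 arrangements keep them apart.

30240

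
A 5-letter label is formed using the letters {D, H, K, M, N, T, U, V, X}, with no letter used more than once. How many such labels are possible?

With no repetition, fill the 5 letters in order: 9 choices, then 8, down to 5.
That product is 9 × 8 × 7 × 6 × 5 = 15120.

15120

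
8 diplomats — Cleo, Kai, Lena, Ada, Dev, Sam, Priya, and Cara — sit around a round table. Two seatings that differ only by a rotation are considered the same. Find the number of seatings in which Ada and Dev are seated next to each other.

1440

Glue Ada and Dev into a block (2 internal orders). Seating 7 units around a circle gives (6)! arrangements.
So 2 × (6)! = 2 × 720 = 1440.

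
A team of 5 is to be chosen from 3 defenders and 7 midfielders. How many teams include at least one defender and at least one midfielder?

231

Unrestricted: C(10,5) = 252 ways to pick any 5 of the 10.
Subtract selections that omit an entire group: no defenders → C(7,5) = 21; no midfielders → C(3,5) = 0.
Both groups omitted at once is impossible, so 252 − 21 = 231.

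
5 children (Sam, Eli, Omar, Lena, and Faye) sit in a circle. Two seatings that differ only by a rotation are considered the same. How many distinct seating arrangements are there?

Fix one person's seat to break rotational symmetry; the remaining 4 people can be arranged in (4)! = 24 ways.

24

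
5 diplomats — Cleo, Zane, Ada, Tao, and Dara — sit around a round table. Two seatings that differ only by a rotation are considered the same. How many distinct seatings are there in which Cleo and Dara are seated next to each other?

Glue Cleo and Dara into a block (2 internal orders). Seating 4 units around a circle gives (3)! arrangements.
So 2 × (3)! = 2 × 6 = 12.

12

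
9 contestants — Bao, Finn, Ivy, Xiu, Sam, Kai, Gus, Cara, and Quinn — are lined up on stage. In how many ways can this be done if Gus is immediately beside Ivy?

Place the 7 others and the Gus-Ivy pair as 8 objects in a line; the pair has 2 internal arrangements.
That gives 2 × 8! = 2 × 40320 = 80640.

80640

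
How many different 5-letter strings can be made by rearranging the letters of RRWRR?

5

RRWRR has 5 letters with R appearing 4 times.
The number of distinct arrangements is 5!/(4!) = 120/24 = 5.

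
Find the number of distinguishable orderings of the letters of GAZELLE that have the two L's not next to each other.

There are 7!/(2!·2!) = 1260 arrangements of GAZELLE in total.
Arrangements with the L's together: treat LL as one letter, giving (6)!/(2!) = 360.
Hence 1260 − 360 = 900.

900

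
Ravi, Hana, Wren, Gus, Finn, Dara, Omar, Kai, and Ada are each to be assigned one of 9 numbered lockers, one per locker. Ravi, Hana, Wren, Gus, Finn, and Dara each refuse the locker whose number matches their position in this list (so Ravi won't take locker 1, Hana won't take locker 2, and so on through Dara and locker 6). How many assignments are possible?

Let Aᵢ (for 1 ≤ i ≤ 6) be the placements that put person i in their forbidden locker. Any j of these fix j positions, leaving (9−j)! ways to fill the rest, and there are C(6,j) ways to pick which j.
By inclusion–exclusion, the number of valid placements is Σ_{j=0}^{6} (−1)^j C(6,j)·(9−j)!.
Computing: 362880 − 241920 + 75600 − 14400 + 1800 − 144 + 6 = 183822.

183822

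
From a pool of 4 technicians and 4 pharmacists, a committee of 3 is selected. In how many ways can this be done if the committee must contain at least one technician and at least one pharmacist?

With no constraint there are C(8,3) = 56 possible selections.
Subtract selections that omit an entire group: no technicians → C(4,3) = 4; no pharmacists → C(4,3) = 4.
Both groups omitted at once is impossible, so 56 − 8 = 48.

48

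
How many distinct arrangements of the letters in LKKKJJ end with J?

20

Fix J in the last position and arrange the remaining 5 letters.
Those 5 letters have K appearing 3 times, giving (5)!/(3!) = 20.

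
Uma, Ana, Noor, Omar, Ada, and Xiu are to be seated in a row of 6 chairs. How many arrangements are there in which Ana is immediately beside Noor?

Treat {Ana, Noor} as a single unit. There are 5 units to order, and the pair itself can be ordered 2 ways.
That gives 2 × 5! = 2 × 120 = 240.

240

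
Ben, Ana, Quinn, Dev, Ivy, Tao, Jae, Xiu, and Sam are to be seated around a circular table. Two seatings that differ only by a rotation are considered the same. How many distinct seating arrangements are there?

Fix one person's seat to break rotational symmetry; the remaining 8 people can be arranged in (8)! = 40320 ways.

40320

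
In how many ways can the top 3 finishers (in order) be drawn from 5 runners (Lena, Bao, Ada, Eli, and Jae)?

60

This is an ordered selection of 3 from 5: P(5,3).
That gives 5 × 4 × 3 = 60.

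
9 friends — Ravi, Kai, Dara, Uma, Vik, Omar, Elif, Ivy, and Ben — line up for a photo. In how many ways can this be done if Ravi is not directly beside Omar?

Of the 9! = 362880 arrangements, those with Ravi and Omar adjacent number 2 × 8! = 80640 (treat the pair as a block with 2 internal orders).
So 362880 − 80640 = 282240 arrangements keep them apart.

282240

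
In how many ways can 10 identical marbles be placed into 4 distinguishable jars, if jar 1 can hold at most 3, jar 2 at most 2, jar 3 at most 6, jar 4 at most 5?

53

Without the upper bounds there are C(13,3) = 286 ways to split 10 among 4 jars.
Subtract solutions that violate a single cap (substitute x_i' = x_i − (cap_i+1)): x_1 ≥ 4 gives C(9,3) = 84; x_2 ≥ 3 gives C(10,3) = 120; x_3 ≥ 7 gives C(6,3) = 20; x_4 ≥ 6 gives C(7,3) = 35. Together 259.
Add back pairs where two caps are both exceeded: 20 + 0 + 1 + 1 + 4 + 0 = 26.
By inclusion–exclusion the count is 286 − 259 + 26 = 53.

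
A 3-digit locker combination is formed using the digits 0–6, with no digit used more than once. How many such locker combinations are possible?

210

This is a permutation of 3 out of 7: P(7,3) = 7!/4!.
That product is 7 × 6 × 5 = 210.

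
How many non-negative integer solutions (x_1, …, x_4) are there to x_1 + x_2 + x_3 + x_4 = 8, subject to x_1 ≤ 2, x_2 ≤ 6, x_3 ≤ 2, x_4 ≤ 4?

Ignoring the caps, the number of non-negative solutions to x_1+…+x_4 = 8 is C(11,3) = 165.
Subtract solutions that violate a single cap (substitute x_i' = x_i − (cap_i+1)): x_1 ≥ 3 gives C(8,3) = 56; x_2 ≥ 7 gives C(4,3) = 4; x_3 ≥ 3 gives C(8,3) = 56; x_4 ≥ 5 gives C(6,3) = 20. Together 136.
Add back pairs where two caps are both exceeded: 0 + 10 + 1 + 0 + 0 + 1 = 12.
By inclusion–exclusion the count is 165 − 136 + 12 = 41.

41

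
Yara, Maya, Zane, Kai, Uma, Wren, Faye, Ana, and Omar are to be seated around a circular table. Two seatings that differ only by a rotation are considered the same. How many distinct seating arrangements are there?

Seat Yara anywhere (absorbing the rotational symmetry), then permute the other 8: (8)! = 40320.

40320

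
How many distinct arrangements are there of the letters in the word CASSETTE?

5040

CASSETTE has 8 letters with E appearing twice, S appearing twice, and T appearing twice.
The number of distinct arrangements is 8!/(2!·2!·2!) = 40320/8 = 5040.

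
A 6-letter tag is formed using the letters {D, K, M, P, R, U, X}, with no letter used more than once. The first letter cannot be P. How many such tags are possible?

4320

The first letter has 7−1 = 6 choices (anything except P).
The remaining 5 letters are filled from the other 6 symbols without repetition: 6 × 5 × 4 × 3 × 2 = 720.
Total: 6 × 720 = 4320.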